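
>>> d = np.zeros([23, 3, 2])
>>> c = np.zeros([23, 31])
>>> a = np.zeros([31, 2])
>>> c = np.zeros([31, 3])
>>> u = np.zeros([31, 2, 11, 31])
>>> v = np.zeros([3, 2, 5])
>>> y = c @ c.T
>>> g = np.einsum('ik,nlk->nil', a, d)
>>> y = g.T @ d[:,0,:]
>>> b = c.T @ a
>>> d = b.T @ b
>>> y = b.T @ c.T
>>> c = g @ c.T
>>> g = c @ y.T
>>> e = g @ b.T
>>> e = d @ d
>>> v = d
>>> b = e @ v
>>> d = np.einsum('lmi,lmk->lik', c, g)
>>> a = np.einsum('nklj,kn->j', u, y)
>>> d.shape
(23, 31, 2)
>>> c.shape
(23, 31, 31)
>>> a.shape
(31,)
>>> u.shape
(31, 2, 11, 31)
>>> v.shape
(2, 2)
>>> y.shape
(2, 31)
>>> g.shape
(23, 31, 2)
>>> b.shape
(2, 2)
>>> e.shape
(2, 2)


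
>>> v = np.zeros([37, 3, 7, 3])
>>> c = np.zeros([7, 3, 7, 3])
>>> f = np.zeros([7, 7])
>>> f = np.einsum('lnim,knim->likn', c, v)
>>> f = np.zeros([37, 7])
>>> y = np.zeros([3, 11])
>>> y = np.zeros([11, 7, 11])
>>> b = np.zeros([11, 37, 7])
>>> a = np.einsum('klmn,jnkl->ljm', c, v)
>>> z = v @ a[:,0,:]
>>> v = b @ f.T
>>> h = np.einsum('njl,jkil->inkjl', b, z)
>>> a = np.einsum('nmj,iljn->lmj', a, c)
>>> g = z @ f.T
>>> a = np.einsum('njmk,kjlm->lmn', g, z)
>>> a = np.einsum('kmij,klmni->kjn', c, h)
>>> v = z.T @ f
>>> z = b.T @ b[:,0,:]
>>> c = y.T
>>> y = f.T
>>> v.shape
(7, 7, 3, 7)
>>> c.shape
(11, 7, 11)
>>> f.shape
(37, 7)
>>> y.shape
(7, 37)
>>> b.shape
(11, 37, 7)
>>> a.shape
(7, 3, 37)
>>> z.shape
(7, 37, 7)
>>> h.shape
(7, 11, 3, 37, 7)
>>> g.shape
(37, 3, 7, 37)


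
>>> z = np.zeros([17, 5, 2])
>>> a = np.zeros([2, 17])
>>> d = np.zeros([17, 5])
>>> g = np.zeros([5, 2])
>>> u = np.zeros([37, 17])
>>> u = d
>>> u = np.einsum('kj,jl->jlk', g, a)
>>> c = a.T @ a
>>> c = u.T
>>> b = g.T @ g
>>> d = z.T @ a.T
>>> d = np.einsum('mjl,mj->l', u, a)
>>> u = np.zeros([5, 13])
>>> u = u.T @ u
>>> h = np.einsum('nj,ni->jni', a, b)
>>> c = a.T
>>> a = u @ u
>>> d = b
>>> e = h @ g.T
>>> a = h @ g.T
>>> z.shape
(17, 5, 2)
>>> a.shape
(17, 2, 5)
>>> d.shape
(2, 2)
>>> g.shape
(5, 2)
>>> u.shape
(13, 13)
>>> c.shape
(17, 2)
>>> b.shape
(2, 2)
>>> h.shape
(17, 2, 2)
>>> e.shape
(17, 2, 5)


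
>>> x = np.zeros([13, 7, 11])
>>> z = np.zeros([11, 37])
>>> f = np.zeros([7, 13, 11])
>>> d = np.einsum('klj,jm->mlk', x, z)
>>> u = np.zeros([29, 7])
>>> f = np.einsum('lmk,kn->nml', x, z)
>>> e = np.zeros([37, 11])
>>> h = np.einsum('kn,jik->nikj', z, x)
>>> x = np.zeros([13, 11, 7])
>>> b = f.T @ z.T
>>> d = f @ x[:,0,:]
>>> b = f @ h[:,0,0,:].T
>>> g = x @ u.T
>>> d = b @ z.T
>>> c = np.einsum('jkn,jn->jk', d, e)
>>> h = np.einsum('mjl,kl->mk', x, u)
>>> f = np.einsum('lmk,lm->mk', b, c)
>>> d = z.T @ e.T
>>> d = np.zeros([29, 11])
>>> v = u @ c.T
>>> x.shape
(13, 11, 7)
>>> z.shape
(11, 37)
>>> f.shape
(7, 37)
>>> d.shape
(29, 11)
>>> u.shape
(29, 7)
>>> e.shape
(37, 11)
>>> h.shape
(13, 29)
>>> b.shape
(37, 7, 37)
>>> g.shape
(13, 11, 29)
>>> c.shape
(37, 7)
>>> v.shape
(29, 37)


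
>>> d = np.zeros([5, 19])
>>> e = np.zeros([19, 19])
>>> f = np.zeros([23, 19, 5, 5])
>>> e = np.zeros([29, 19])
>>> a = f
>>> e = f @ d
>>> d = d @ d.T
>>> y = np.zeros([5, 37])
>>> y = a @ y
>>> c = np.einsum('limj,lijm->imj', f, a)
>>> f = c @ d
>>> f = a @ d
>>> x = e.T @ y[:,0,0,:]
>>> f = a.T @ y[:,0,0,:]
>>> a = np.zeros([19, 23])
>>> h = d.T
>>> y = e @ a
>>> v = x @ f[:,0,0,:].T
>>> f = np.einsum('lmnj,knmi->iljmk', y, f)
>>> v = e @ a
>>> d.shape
(5, 5)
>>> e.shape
(23, 19, 5, 19)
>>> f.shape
(37, 23, 23, 19, 5)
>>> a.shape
(19, 23)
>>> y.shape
(23, 19, 5, 23)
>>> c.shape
(19, 5, 5)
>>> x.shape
(19, 5, 19, 37)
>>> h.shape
(5, 5)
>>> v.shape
(23, 19, 5, 23)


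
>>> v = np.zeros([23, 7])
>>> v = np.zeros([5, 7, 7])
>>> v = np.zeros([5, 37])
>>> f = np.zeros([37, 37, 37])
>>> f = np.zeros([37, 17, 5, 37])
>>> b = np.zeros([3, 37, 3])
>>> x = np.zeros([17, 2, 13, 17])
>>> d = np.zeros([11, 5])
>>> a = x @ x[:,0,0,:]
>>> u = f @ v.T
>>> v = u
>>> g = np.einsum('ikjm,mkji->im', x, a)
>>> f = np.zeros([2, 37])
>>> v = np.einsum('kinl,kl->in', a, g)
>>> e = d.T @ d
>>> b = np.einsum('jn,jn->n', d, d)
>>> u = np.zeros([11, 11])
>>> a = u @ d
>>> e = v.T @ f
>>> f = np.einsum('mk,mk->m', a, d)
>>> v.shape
(2, 13)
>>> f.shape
(11,)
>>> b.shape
(5,)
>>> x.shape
(17, 2, 13, 17)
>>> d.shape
(11, 5)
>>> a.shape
(11, 5)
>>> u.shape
(11, 11)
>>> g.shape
(17, 17)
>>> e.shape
(13, 37)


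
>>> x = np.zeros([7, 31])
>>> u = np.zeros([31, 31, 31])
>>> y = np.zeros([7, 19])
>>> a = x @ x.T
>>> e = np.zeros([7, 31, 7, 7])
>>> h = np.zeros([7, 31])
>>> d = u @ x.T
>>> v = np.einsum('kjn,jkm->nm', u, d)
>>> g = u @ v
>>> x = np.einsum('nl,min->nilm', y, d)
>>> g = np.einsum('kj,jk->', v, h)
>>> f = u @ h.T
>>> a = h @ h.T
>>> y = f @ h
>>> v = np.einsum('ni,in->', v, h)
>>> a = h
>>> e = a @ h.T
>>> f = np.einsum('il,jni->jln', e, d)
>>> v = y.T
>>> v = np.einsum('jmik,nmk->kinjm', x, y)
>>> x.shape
(7, 31, 19, 31)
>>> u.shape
(31, 31, 31)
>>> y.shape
(31, 31, 31)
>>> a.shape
(7, 31)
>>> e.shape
(7, 7)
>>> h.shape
(7, 31)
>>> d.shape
(31, 31, 7)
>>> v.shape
(31, 19, 31, 7, 31)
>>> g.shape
()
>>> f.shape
(31, 7, 31)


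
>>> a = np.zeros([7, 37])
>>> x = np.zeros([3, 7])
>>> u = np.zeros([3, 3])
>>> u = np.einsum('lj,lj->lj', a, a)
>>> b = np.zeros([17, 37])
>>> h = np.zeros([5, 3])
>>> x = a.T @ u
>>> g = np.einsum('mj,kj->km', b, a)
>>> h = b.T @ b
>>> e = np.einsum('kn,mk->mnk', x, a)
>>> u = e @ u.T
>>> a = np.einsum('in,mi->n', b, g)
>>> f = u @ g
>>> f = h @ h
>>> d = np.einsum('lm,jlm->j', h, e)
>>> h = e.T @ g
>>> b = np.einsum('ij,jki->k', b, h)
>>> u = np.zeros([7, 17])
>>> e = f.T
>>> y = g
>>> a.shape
(37,)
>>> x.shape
(37, 37)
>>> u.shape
(7, 17)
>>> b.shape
(37,)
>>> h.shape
(37, 37, 17)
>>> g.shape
(7, 17)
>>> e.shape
(37, 37)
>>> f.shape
(37, 37)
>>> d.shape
(7,)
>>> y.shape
(7, 17)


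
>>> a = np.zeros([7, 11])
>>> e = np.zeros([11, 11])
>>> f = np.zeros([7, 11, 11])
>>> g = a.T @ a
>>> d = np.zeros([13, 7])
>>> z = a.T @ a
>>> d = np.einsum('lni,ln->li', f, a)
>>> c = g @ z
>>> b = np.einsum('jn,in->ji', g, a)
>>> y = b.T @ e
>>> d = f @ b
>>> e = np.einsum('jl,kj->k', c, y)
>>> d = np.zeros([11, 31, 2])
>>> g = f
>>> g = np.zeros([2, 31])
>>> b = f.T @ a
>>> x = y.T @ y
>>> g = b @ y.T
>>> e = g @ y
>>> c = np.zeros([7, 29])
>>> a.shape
(7, 11)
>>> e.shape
(11, 11, 11)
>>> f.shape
(7, 11, 11)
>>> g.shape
(11, 11, 7)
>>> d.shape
(11, 31, 2)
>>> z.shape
(11, 11)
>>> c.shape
(7, 29)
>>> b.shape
(11, 11, 11)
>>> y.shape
(7, 11)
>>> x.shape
(11, 11)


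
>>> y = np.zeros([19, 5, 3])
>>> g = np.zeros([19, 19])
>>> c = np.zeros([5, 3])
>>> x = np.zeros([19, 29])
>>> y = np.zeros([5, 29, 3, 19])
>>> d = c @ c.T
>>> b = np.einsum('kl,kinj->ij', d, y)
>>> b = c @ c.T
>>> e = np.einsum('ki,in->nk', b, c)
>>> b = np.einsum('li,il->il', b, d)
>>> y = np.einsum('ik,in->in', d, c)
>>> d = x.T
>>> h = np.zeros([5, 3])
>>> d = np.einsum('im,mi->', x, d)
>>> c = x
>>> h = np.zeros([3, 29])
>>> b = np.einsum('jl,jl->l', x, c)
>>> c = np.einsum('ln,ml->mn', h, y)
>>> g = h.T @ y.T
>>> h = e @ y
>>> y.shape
(5, 3)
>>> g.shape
(29, 5)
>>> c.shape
(5, 29)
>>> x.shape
(19, 29)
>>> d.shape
()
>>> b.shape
(29,)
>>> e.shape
(3, 5)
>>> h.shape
(3, 3)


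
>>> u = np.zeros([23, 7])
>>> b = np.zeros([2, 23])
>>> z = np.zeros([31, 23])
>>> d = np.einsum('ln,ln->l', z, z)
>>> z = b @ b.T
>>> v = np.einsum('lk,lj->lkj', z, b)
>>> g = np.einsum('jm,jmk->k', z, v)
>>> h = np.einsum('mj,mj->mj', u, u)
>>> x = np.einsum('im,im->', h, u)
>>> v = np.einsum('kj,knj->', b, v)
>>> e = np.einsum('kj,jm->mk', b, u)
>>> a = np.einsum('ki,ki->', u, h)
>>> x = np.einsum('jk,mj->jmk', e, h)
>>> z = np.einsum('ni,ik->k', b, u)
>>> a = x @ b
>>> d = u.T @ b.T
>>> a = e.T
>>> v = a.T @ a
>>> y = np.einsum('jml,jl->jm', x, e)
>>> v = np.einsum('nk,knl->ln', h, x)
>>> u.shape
(23, 7)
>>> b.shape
(2, 23)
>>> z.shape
(7,)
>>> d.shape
(7, 2)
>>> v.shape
(2, 23)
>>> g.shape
(23,)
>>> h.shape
(23, 7)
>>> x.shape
(7, 23, 2)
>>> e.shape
(7, 2)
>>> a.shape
(2, 7)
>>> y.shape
(7, 23)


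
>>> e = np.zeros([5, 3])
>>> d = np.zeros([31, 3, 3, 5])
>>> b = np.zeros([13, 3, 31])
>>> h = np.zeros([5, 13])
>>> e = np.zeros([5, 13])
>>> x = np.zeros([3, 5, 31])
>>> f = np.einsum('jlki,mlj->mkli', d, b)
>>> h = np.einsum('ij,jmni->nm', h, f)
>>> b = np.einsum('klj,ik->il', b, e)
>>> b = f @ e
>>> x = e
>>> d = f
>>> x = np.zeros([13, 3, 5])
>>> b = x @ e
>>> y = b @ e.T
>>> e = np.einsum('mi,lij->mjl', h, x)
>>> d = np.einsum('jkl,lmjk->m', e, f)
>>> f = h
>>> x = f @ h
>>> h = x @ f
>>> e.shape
(3, 5, 13)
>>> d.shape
(3,)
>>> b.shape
(13, 3, 13)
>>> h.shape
(3, 3)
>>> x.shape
(3, 3)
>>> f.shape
(3, 3)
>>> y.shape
(13, 3, 5)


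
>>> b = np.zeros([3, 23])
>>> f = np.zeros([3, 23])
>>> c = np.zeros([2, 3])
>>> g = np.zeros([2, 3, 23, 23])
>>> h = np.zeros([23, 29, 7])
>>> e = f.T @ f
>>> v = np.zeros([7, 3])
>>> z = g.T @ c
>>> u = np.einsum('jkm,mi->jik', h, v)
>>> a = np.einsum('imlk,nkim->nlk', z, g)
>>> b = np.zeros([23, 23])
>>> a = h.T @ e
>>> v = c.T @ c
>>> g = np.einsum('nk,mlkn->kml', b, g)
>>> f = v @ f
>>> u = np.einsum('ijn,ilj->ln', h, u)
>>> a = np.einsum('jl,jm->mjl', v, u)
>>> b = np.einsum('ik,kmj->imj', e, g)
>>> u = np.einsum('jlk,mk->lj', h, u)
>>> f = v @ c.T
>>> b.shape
(23, 2, 3)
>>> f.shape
(3, 2)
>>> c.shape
(2, 3)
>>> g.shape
(23, 2, 3)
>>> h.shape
(23, 29, 7)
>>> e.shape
(23, 23)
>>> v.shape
(3, 3)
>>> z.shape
(23, 23, 3, 3)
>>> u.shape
(29, 23)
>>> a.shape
(7, 3, 3)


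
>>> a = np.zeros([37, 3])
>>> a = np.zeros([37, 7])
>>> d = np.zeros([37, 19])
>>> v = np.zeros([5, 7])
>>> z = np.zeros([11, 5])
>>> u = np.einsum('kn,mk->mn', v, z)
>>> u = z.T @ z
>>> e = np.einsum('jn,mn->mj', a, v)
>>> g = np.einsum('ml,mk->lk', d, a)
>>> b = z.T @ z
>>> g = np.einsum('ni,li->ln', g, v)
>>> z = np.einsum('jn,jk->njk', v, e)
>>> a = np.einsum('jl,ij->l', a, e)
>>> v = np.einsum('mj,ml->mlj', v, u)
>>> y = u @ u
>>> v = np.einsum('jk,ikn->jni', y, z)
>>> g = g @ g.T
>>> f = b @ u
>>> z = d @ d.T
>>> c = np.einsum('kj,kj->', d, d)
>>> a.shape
(7,)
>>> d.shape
(37, 19)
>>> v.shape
(5, 37, 7)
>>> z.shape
(37, 37)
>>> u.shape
(5, 5)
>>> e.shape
(5, 37)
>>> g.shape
(5, 5)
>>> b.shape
(5, 5)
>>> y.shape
(5, 5)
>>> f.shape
(5, 5)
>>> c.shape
()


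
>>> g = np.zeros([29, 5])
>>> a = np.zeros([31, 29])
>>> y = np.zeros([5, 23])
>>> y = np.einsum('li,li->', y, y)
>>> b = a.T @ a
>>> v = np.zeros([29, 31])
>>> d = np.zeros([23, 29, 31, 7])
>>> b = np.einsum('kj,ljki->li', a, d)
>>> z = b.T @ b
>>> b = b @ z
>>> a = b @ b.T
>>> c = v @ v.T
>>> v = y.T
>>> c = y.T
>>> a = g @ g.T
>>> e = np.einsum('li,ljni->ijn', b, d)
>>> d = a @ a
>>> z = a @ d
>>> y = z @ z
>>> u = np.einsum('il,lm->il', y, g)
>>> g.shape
(29, 5)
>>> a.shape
(29, 29)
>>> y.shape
(29, 29)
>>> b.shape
(23, 7)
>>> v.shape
()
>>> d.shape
(29, 29)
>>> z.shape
(29, 29)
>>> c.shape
()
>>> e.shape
(7, 29, 31)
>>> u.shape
(29, 29)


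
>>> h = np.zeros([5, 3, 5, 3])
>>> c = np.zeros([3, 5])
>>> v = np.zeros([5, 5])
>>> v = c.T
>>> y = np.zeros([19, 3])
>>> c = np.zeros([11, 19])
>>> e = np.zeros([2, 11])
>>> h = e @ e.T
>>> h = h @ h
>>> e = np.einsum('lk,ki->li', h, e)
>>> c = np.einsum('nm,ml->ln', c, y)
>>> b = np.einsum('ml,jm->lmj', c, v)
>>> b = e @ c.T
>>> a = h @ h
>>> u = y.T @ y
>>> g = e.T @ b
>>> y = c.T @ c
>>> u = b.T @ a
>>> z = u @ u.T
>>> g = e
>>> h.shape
(2, 2)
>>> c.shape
(3, 11)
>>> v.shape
(5, 3)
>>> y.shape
(11, 11)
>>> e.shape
(2, 11)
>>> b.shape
(2, 3)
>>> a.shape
(2, 2)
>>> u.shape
(3, 2)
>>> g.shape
(2, 11)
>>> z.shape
(3, 3)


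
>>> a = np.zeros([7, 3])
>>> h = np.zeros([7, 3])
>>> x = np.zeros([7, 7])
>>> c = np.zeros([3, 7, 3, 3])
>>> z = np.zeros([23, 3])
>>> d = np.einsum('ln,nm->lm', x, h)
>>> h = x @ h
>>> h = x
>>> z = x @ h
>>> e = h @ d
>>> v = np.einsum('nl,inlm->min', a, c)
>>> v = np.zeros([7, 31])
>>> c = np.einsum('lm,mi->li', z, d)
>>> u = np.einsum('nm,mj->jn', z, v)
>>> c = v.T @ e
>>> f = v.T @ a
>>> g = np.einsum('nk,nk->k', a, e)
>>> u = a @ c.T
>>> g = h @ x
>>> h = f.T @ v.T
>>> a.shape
(7, 3)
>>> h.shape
(3, 7)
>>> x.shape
(7, 7)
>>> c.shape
(31, 3)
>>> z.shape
(7, 7)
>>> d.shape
(7, 3)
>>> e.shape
(7, 3)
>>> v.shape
(7, 31)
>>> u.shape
(7, 31)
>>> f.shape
(31, 3)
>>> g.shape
(7, 7)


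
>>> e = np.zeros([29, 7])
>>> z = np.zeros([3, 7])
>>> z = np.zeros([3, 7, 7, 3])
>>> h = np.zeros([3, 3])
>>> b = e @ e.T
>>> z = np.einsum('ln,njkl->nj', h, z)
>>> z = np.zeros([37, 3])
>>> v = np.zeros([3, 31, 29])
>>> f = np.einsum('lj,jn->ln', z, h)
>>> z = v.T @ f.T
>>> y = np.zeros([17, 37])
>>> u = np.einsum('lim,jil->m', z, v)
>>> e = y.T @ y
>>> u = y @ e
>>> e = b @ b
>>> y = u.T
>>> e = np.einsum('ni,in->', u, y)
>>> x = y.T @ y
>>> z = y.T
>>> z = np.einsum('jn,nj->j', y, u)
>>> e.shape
()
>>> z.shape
(37,)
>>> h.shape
(3, 3)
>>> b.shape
(29, 29)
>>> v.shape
(3, 31, 29)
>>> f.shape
(37, 3)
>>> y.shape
(37, 17)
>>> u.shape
(17, 37)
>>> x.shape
(17, 17)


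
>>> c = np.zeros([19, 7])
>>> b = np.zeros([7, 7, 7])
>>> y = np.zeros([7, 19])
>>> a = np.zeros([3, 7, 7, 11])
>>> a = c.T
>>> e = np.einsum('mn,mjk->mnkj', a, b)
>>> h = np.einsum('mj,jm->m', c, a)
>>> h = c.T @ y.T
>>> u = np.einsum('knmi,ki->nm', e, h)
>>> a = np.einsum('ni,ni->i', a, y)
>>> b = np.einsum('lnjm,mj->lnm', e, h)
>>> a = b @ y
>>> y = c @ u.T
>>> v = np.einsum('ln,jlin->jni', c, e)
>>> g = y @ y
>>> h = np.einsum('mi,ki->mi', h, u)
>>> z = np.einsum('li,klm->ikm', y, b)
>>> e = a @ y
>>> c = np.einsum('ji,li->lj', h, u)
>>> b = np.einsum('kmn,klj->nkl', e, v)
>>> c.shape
(19, 7)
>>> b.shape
(19, 7, 7)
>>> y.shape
(19, 19)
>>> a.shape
(7, 19, 19)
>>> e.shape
(7, 19, 19)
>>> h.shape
(7, 7)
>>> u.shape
(19, 7)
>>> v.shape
(7, 7, 7)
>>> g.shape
(19, 19)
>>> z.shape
(19, 7, 7)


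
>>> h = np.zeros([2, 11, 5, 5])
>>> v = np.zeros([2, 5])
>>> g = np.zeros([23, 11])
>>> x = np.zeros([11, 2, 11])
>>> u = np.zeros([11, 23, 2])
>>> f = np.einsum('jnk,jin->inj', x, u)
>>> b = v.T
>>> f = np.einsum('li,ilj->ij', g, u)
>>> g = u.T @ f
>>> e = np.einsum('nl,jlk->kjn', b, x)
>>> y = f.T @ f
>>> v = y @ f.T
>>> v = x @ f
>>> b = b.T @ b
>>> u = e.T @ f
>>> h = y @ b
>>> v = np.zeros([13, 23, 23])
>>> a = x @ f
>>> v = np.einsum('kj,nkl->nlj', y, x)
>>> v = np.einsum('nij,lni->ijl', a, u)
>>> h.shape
(2, 2)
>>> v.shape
(2, 2, 5)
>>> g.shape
(2, 23, 2)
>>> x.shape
(11, 2, 11)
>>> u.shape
(5, 11, 2)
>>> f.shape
(11, 2)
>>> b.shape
(2, 2)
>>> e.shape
(11, 11, 5)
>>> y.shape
(2, 2)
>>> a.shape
(11, 2, 2)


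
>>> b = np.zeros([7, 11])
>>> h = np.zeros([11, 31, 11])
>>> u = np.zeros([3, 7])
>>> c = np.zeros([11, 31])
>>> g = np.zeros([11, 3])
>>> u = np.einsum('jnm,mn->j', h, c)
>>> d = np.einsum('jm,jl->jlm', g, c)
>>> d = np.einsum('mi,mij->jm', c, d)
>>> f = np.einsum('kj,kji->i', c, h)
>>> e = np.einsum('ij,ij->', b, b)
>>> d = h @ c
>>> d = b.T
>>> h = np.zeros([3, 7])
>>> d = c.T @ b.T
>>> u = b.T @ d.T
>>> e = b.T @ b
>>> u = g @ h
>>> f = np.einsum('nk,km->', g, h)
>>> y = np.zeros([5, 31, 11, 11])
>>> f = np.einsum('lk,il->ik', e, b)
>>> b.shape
(7, 11)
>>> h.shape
(3, 7)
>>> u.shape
(11, 7)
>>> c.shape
(11, 31)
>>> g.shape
(11, 3)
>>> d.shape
(31, 7)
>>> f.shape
(7, 11)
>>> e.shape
(11, 11)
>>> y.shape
(5, 31, 11, 11)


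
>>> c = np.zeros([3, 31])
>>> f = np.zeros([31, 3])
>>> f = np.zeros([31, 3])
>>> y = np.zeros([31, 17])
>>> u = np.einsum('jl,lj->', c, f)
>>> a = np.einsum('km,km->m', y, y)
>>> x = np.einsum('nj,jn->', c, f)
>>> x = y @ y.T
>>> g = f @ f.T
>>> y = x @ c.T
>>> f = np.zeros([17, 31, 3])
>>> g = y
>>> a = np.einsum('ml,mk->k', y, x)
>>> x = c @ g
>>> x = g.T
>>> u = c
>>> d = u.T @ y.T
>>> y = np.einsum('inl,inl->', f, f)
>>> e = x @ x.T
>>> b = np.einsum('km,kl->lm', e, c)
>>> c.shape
(3, 31)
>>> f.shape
(17, 31, 3)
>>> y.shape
()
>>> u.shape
(3, 31)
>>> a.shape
(31,)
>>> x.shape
(3, 31)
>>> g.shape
(31, 3)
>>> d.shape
(31, 31)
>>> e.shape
(3, 3)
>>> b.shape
(31, 3)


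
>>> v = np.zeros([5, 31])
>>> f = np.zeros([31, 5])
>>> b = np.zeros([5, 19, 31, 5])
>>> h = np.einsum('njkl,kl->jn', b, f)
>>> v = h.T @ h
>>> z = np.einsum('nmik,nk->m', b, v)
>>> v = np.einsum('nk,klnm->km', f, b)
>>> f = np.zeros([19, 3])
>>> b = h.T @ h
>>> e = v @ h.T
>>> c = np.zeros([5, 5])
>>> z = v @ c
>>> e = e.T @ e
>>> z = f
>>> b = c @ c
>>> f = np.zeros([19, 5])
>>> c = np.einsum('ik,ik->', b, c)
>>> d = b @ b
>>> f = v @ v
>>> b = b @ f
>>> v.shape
(5, 5)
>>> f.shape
(5, 5)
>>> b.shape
(5, 5)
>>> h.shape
(19, 5)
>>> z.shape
(19, 3)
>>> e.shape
(19, 19)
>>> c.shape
()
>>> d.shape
(5, 5)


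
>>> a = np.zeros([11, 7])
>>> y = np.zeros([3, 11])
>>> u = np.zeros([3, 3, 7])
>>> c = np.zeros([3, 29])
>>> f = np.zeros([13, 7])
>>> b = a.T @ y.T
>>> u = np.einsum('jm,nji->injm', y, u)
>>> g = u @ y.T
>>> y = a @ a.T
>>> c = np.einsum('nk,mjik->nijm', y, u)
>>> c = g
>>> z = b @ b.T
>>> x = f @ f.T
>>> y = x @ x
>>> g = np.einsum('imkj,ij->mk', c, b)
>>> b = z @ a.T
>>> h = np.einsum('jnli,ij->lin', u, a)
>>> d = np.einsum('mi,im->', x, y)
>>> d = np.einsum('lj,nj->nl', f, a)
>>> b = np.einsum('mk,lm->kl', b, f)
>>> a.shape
(11, 7)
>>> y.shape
(13, 13)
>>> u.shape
(7, 3, 3, 11)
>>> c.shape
(7, 3, 3, 3)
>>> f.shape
(13, 7)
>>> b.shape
(11, 13)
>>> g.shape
(3, 3)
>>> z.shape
(7, 7)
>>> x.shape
(13, 13)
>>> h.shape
(3, 11, 3)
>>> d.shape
(11, 13)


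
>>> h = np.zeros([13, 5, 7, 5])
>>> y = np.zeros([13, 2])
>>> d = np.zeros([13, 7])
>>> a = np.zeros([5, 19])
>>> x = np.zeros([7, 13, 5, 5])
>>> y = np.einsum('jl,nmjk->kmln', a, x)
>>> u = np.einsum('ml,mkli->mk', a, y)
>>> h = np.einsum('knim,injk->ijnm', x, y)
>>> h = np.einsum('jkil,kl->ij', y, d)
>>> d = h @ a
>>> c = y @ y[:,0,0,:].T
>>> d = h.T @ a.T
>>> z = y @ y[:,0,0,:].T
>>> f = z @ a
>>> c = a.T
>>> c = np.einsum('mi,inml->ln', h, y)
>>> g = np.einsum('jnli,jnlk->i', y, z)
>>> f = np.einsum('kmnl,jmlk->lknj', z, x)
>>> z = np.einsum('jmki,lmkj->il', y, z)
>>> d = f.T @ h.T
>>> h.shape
(19, 5)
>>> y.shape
(5, 13, 19, 7)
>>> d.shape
(7, 19, 5, 19)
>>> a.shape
(5, 19)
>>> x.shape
(7, 13, 5, 5)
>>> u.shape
(5, 13)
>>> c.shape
(7, 13)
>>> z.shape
(7, 5)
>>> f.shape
(5, 5, 19, 7)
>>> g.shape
(7,)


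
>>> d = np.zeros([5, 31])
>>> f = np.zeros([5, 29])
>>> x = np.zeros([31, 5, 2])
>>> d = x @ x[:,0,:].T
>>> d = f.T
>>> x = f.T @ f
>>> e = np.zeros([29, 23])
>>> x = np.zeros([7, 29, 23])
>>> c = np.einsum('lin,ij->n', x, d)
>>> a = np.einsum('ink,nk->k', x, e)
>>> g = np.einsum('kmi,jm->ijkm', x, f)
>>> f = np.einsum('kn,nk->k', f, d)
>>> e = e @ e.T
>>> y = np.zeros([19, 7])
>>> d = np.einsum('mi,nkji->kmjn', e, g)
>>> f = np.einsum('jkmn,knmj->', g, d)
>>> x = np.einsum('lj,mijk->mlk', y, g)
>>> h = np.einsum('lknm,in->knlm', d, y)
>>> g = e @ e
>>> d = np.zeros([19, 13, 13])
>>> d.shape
(19, 13, 13)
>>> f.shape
()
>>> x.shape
(23, 19, 29)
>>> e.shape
(29, 29)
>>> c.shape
(23,)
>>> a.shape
(23,)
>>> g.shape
(29, 29)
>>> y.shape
(19, 7)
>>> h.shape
(29, 7, 5, 23)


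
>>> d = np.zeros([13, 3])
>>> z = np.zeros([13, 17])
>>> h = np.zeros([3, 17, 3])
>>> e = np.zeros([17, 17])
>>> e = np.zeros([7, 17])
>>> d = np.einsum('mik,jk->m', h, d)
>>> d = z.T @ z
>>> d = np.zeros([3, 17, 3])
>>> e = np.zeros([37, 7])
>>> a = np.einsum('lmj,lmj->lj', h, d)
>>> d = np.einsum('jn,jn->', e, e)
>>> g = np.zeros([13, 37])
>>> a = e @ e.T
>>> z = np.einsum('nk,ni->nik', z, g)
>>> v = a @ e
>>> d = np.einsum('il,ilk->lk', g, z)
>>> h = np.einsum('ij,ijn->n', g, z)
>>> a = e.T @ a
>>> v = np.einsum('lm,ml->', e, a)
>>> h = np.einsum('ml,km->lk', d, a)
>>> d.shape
(37, 17)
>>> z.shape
(13, 37, 17)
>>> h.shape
(17, 7)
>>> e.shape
(37, 7)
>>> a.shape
(7, 37)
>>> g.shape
(13, 37)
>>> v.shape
()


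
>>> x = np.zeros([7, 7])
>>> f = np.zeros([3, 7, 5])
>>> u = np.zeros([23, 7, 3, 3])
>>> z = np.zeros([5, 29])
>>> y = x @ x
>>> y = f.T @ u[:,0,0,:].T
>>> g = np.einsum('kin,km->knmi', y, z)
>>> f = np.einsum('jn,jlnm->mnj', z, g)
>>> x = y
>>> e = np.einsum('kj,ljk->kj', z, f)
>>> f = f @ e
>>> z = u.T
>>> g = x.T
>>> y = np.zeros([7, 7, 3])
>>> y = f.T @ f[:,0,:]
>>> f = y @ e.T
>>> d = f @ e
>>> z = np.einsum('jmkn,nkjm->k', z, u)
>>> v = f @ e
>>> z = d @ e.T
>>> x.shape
(5, 7, 23)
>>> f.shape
(29, 29, 5)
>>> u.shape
(23, 7, 3, 3)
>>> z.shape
(29, 29, 5)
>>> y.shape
(29, 29, 29)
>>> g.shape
(23, 7, 5)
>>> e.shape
(5, 29)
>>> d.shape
(29, 29, 29)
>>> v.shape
(29, 29, 29)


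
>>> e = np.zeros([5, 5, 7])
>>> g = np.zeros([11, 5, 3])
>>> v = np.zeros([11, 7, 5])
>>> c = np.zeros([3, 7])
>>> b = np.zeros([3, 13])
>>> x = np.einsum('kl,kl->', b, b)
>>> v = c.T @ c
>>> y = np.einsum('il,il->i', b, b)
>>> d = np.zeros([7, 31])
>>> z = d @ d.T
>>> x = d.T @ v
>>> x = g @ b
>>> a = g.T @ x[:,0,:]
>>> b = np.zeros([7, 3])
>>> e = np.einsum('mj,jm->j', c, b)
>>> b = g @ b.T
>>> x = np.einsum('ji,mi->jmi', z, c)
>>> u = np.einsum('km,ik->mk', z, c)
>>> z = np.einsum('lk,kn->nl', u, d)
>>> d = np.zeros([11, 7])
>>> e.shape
(7,)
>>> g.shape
(11, 5, 3)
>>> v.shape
(7, 7)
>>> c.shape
(3, 7)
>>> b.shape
(11, 5, 7)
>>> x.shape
(7, 3, 7)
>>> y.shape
(3,)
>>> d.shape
(11, 7)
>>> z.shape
(31, 7)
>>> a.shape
(3, 5, 13)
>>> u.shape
(7, 7)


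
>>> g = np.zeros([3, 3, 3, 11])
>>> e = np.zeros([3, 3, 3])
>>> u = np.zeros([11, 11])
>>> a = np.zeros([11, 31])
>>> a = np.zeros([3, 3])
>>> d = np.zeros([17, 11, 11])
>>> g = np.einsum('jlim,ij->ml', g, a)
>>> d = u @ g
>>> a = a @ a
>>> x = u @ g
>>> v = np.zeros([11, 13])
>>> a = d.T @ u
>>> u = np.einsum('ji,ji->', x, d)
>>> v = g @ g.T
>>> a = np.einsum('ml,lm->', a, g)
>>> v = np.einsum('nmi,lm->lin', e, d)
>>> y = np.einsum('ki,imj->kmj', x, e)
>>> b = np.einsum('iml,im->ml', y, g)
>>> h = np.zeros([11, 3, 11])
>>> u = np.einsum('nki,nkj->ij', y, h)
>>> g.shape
(11, 3)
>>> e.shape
(3, 3, 3)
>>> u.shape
(3, 11)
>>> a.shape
()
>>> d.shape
(11, 3)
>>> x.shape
(11, 3)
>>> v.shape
(11, 3, 3)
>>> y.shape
(11, 3, 3)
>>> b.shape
(3, 3)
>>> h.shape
(11, 3, 11)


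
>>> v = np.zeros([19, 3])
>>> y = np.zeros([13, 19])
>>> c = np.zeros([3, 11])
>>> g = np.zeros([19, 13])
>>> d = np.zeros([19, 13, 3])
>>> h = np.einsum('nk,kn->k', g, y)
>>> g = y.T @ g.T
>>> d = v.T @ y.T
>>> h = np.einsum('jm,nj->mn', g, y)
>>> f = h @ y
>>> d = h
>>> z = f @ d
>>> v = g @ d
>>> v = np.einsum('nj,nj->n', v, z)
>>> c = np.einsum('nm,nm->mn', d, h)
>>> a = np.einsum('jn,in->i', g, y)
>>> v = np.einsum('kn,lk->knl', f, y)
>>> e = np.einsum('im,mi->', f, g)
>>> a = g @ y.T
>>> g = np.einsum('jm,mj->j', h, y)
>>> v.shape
(19, 19, 13)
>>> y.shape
(13, 19)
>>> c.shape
(13, 19)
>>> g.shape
(19,)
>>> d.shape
(19, 13)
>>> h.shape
(19, 13)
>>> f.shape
(19, 19)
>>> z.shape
(19, 13)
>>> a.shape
(19, 13)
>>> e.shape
()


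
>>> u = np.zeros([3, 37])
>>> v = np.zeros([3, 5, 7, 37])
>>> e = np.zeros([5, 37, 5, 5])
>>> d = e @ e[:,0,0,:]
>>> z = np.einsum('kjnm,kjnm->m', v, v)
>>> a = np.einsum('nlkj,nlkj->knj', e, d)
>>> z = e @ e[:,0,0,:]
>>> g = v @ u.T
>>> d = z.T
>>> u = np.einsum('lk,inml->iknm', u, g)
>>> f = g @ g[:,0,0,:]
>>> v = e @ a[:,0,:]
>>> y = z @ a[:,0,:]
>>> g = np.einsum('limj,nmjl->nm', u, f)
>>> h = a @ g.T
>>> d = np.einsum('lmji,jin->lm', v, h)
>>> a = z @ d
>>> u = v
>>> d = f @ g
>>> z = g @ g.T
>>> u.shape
(5, 37, 5, 5)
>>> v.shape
(5, 37, 5, 5)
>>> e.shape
(5, 37, 5, 5)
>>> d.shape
(3, 5, 7, 5)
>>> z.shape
(3, 3)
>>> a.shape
(5, 37, 5, 37)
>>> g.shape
(3, 5)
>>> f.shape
(3, 5, 7, 3)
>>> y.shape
(5, 37, 5, 5)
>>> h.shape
(5, 5, 3)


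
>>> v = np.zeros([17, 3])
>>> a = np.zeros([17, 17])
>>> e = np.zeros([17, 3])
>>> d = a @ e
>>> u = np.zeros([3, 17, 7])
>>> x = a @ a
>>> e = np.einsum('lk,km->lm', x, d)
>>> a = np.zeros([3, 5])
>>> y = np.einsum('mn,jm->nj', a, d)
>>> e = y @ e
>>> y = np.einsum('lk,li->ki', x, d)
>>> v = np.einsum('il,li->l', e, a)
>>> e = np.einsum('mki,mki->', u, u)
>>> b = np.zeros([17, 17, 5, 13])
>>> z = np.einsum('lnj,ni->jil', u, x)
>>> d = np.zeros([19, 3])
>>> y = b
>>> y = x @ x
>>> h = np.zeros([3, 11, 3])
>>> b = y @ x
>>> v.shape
(3,)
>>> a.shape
(3, 5)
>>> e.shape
()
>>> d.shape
(19, 3)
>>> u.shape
(3, 17, 7)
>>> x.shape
(17, 17)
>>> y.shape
(17, 17)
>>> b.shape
(17, 17)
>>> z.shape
(7, 17, 3)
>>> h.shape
(3, 11, 3)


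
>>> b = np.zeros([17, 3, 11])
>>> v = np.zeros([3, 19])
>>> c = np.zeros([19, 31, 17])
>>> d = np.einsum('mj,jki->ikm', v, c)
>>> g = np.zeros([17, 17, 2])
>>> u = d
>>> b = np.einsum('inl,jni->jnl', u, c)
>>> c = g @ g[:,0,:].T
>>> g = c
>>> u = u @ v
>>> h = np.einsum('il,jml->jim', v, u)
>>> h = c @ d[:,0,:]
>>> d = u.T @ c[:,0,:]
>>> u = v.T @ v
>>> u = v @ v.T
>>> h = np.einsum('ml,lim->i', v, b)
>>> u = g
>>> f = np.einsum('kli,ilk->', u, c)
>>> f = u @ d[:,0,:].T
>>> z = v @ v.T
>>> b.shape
(19, 31, 3)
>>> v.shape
(3, 19)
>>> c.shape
(17, 17, 17)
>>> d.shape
(19, 31, 17)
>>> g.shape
(17, 17, 17)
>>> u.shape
(17, 17, 17)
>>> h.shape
(31,)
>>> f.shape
(17, 17, 19)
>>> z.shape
(3, 3)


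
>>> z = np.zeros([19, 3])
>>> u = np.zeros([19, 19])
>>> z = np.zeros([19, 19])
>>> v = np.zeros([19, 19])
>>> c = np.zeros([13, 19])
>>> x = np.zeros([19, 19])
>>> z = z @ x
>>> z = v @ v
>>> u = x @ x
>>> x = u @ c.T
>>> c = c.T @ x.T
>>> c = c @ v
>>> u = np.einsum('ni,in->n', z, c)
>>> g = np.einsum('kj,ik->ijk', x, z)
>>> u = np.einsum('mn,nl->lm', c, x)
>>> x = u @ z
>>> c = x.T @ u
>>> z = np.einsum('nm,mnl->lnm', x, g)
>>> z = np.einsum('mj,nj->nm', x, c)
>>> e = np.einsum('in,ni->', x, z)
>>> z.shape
(19, 13)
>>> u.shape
(13, 19)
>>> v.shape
(19, 19)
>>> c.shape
(19, 19)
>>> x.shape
(13, 19)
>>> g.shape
(19, 13, 19)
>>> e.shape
()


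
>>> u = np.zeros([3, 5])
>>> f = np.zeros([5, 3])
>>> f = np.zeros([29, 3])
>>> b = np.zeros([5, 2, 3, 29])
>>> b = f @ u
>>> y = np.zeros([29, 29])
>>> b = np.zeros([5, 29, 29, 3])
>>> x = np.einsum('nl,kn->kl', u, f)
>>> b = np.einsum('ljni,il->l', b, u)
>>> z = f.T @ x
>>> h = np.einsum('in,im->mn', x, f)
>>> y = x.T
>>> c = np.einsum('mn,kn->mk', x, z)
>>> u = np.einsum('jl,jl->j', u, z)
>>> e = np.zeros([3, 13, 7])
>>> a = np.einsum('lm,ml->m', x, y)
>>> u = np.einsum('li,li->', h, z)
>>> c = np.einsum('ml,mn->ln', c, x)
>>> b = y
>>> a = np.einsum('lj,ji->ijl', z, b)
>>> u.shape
()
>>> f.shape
(29, 3)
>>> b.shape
(5, 29)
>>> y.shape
(5, 29)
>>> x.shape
(29, 5)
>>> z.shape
(3, 5)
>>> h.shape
(3, 5)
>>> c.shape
(3, 5)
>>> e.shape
(3, 13, 7)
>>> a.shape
(29, 5, 3)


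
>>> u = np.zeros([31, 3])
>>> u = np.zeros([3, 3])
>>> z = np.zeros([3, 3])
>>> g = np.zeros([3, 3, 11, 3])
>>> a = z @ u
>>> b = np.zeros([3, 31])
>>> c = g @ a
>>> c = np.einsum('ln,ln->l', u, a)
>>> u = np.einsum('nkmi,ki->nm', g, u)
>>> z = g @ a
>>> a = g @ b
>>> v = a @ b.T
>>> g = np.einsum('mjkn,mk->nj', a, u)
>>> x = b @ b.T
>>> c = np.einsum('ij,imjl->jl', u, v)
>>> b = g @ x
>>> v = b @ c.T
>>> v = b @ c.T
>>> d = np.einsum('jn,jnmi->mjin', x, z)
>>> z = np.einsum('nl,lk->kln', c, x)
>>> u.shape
(3, 11)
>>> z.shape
(3, 3, 11)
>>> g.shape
(31, 3)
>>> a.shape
(3, 3, 11, 31)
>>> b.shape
(31, 3)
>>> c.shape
(11, 3)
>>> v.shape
(31, 11)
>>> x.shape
(3, 3)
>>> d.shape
(11, 3, 3, 3)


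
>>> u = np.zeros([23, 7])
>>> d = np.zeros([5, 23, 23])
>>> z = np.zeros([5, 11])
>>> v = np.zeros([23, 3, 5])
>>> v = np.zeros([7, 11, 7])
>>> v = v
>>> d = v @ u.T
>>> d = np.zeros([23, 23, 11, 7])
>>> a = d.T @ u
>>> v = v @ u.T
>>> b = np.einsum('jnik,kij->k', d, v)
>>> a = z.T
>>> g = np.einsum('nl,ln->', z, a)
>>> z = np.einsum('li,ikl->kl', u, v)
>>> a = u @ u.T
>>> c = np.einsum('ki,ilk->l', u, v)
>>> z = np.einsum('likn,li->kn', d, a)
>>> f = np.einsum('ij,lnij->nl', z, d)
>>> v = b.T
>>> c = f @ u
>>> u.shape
(23, 7)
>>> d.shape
(23, 23, 11, 7)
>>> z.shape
(11, 7)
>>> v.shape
(7,)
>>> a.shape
(23, 23)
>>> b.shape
(7,)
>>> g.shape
()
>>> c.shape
(23, 7)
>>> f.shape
(23, 23)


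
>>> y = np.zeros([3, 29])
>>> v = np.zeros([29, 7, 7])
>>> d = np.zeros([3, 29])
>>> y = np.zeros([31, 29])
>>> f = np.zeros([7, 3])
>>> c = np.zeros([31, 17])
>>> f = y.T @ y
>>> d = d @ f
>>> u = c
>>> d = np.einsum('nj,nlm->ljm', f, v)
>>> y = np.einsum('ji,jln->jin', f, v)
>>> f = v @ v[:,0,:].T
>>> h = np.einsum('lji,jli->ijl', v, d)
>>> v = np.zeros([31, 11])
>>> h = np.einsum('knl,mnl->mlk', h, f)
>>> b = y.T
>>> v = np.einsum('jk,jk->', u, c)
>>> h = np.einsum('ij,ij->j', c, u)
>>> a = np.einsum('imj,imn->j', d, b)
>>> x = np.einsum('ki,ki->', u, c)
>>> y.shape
(29, 29, 7)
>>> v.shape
()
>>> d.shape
(7, 29, 7)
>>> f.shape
(29, 7, 29)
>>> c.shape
(31, 17)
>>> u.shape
(31, 17)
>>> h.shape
(17,)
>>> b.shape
(7, 29, 29)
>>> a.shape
(7,)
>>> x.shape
()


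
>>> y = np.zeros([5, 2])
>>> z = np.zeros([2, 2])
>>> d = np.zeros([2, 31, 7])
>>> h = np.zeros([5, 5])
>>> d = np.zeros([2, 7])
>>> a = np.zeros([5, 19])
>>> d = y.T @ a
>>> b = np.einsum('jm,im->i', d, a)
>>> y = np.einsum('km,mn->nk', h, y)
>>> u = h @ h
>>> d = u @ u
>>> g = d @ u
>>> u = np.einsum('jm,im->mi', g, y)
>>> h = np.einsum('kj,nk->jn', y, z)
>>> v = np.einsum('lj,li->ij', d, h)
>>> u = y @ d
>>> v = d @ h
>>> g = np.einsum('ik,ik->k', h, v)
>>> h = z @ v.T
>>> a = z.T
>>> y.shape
(2, 5)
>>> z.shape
(2, 2)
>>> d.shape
(5, 5)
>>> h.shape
(2, 5)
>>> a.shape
(2, 2)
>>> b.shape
(5,)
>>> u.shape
(2, 5)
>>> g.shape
(2,)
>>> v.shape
(5, 2)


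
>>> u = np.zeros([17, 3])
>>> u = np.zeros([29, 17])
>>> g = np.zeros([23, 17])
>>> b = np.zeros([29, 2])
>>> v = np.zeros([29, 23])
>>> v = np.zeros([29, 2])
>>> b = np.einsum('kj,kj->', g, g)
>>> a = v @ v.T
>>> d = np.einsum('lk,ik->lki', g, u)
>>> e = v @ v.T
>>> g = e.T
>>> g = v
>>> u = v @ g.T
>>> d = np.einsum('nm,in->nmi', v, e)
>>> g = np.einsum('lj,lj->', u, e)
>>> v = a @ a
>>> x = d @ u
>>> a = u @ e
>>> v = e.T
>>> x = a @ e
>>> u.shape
(29, 29)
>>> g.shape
()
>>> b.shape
()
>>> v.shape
(29, 29)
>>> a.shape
(29, 29)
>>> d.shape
(29, 2, 29)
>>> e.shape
(29, 29)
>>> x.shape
(29, 29)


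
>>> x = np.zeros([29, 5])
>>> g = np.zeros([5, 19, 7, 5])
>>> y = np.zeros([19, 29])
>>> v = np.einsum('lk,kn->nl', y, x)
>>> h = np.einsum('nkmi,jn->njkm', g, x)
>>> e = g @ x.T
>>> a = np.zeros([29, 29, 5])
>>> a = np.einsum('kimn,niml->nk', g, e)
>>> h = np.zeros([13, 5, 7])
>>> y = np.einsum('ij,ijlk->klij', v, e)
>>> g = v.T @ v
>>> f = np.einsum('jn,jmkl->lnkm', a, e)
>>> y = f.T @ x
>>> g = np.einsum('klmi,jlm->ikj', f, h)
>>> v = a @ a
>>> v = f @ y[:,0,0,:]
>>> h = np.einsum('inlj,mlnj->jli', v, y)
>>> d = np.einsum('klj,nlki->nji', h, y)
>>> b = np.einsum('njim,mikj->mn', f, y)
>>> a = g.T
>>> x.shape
(29, 5)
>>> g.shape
(19, 29, 13)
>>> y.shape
(19, 7, 5, 5)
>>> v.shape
(29, 5, 7, 5)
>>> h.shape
(5, 7, 29)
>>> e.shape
(5, 19, 7, 29)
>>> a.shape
(13, 29, 19)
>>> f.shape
(29, 5, 7, 19)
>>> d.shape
(19, 29, 5)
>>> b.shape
(19, 29)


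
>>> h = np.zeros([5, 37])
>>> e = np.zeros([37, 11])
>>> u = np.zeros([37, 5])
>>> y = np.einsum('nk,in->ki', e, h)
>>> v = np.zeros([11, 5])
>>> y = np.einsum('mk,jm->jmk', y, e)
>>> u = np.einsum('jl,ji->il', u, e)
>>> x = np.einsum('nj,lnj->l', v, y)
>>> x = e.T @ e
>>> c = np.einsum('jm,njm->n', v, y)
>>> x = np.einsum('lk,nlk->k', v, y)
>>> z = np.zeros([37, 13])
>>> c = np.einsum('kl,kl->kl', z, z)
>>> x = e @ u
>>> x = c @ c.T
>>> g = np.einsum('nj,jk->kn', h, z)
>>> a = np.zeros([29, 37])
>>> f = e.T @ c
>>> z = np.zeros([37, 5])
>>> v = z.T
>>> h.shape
(5, 37)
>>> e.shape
(37, 11)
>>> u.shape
(11, 5)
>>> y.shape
(37, 11, 5)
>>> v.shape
(5, 37)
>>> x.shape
(37, 37)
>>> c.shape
(37, 13)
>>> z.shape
(37, 5)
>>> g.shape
(13, 5)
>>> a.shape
(29, 37)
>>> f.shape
(11, 13)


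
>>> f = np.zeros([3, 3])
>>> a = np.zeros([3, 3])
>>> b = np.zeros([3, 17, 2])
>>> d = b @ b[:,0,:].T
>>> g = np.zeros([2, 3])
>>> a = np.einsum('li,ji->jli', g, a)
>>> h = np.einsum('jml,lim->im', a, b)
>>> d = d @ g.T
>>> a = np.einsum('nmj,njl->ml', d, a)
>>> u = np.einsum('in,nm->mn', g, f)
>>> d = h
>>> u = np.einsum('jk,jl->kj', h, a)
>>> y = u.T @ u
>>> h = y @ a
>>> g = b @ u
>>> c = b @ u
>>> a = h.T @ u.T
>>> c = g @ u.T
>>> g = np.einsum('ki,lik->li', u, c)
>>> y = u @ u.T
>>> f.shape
(3, 3)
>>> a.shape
(3, 2)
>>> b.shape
(3, 17, 2)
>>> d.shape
(17, 2)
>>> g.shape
(3, 17)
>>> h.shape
(17, 3)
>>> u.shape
(2, 17)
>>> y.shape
(2, 2)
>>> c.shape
(3, 17, 2)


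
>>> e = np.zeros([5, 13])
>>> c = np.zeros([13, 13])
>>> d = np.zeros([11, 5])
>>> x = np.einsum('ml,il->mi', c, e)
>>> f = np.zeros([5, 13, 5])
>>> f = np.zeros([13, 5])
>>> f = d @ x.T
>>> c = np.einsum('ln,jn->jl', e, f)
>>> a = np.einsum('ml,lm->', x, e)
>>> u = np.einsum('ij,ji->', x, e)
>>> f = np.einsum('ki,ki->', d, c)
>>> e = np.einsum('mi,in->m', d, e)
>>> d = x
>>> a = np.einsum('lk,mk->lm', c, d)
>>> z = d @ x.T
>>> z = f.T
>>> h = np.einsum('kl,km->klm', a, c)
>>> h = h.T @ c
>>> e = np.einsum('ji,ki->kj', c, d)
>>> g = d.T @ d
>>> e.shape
(13, 11)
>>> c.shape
(11, 5)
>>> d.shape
(13, 5)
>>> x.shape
(13, 5)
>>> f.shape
()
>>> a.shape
(11, 13)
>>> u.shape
()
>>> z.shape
()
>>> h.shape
(5, 13, 5)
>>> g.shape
(5, 5)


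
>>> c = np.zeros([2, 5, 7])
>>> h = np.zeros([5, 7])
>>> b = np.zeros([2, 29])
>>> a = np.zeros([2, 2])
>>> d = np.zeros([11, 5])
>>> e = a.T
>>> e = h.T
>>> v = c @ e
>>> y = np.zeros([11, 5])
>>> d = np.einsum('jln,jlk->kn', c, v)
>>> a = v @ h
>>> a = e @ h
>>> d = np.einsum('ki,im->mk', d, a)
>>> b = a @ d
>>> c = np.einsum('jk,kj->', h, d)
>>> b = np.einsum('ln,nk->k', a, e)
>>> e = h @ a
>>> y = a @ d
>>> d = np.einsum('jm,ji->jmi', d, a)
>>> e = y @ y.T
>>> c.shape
()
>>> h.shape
(5, 7)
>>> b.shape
(5,)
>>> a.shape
(7, 7)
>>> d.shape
(7, 5, 7)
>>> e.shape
(7, 7)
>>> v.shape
(2, 5, 5)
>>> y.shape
(7, 5)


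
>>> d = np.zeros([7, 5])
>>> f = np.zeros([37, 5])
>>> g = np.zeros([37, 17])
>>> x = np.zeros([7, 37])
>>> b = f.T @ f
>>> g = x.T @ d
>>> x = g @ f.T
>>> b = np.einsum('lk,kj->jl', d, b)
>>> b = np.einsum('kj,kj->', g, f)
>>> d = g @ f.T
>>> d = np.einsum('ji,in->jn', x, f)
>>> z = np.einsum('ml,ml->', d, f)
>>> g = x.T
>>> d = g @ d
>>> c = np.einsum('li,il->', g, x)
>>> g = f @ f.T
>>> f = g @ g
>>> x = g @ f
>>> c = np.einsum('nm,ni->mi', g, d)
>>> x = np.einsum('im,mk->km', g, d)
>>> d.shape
(37, 5)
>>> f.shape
(37, 37)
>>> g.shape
(37, 37)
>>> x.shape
(5, 37)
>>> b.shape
()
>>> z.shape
()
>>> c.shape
(37, 5)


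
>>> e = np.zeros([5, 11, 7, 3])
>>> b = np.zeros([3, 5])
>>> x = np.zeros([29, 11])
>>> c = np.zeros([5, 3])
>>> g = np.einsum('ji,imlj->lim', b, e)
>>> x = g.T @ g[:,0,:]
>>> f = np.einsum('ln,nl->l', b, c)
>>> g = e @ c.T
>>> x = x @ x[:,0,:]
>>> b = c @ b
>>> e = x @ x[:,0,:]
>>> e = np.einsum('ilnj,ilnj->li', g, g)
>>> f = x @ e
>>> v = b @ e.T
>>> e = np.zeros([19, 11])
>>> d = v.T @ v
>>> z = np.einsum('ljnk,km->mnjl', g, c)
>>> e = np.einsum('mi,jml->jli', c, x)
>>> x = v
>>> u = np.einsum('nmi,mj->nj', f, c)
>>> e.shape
(11, 11, 3)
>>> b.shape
(5, 5)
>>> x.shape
(5, 11)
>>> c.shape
(5, 3)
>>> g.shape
(5, 11, 7, 5)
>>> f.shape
(11, 5, 5)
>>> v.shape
(5, 11)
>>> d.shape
(11, 11)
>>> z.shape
(3, 7, 11, 5)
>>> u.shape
(11, 3)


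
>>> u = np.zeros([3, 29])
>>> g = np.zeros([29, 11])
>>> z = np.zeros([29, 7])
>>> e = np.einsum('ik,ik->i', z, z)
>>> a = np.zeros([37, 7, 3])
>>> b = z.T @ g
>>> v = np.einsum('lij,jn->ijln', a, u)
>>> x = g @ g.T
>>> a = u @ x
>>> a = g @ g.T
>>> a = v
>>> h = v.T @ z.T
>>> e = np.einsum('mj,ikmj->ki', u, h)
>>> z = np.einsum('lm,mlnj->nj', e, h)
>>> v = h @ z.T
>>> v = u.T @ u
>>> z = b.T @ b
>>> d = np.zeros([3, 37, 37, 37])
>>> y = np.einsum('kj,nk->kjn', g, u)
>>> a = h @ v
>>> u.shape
(3, 29)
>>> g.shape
(29, 11)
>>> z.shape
(11, 11)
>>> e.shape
(37, 29)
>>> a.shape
(29, 37, 3, 29)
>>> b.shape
(7, 11)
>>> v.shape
(29, 29)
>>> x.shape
(29, 29)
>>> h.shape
(29, 37, 3, 29)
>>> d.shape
(3, 37, 37, 37)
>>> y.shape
(29, 11, 3)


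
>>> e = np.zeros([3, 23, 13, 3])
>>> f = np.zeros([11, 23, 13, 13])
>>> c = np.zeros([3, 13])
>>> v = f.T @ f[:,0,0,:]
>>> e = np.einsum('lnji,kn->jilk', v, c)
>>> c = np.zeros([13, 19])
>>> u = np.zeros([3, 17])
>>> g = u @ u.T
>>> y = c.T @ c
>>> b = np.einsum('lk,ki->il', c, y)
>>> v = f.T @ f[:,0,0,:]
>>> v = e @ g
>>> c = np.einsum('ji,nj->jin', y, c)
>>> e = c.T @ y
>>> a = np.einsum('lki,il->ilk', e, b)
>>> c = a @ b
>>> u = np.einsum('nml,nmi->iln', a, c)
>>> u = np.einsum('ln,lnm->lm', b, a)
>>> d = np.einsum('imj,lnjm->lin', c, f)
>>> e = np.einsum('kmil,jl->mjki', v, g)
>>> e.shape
(13, 3, 23, 13)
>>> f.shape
(11, 23, 13, 13)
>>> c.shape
(19, 13, 13)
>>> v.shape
(23, 13, 13, 3)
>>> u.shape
(19, 19)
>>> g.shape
(3, 3)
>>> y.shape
(19, 19)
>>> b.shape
(19, 13)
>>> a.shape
(19, 13, 19)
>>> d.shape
(11, 19, 23)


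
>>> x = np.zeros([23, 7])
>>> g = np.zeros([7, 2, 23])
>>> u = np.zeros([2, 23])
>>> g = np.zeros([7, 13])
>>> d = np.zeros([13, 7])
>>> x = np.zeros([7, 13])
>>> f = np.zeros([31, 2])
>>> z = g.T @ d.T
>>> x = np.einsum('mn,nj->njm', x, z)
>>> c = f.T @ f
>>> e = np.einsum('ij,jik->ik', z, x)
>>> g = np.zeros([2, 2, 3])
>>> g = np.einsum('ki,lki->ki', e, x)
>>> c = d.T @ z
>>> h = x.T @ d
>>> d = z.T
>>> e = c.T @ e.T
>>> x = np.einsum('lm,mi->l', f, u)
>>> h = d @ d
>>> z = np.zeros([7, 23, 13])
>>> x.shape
(31,)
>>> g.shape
(13, 7)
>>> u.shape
(2, 23)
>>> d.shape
(13, 13)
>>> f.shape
(31, 2)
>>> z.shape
(7, 23, 13)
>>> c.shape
(7, 13)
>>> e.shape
(13, 13)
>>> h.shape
(13, 13)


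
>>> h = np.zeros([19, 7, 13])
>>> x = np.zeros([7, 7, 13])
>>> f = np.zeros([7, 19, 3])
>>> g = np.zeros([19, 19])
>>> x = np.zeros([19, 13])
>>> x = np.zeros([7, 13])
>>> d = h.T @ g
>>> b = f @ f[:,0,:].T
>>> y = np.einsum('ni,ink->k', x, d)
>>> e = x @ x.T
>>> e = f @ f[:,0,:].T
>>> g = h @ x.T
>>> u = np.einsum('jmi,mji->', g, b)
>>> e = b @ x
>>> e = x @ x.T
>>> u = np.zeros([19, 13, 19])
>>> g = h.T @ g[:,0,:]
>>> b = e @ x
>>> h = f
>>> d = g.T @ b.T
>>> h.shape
(7, 19, 3)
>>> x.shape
(7, 13)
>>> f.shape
(7, 19, 3)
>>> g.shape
(13, 7, 7)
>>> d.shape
(7, 7, 7)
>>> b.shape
(7, 13)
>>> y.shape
(19,)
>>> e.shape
(7, 7)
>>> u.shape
(19, 13, 19)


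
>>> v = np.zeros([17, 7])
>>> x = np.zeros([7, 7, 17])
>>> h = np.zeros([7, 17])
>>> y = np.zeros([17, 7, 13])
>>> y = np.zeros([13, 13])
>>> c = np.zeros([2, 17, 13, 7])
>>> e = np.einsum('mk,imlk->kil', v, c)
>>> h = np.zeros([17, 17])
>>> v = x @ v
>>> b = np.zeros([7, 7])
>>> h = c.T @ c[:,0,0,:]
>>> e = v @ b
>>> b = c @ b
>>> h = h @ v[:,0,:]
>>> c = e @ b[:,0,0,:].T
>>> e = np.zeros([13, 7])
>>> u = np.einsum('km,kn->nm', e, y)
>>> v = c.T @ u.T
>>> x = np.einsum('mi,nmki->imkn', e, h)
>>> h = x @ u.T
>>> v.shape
(2, 7, 13)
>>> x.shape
(7, 13, 17, 7)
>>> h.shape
(7, 13, 17, 13)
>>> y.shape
(13, 13)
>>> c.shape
(7, 7, 2)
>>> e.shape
(13, 7)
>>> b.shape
(2, 17, 13, 7)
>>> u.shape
(13, 7)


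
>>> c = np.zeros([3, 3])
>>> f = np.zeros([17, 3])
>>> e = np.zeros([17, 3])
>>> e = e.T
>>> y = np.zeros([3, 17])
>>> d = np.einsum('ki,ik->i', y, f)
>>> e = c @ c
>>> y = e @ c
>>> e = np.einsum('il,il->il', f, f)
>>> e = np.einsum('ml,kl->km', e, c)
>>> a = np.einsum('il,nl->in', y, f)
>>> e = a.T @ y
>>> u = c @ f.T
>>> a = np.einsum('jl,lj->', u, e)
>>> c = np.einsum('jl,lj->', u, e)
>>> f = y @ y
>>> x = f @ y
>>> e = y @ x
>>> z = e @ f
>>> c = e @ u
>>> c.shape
(3, 17)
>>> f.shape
(3, 3)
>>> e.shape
(3, 3)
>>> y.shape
(3, 3)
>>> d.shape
(17,)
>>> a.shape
()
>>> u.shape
(3, 17)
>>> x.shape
(3, 3)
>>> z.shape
(3, 3)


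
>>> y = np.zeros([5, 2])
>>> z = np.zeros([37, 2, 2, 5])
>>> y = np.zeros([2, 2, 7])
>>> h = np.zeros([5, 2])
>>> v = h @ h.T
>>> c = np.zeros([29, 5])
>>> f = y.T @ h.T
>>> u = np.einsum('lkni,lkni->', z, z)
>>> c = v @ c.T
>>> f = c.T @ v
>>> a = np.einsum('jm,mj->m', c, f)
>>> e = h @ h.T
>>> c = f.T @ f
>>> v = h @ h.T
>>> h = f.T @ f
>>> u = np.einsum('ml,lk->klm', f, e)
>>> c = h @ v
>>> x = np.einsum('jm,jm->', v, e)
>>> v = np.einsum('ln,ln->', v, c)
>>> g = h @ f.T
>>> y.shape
(2, 2, 7)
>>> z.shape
(37, 2, 2, 5)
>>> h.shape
(5, 5)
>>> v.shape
()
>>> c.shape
(5, 5)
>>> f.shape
(29, 5)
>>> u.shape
(5, 5, 29)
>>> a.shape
(29,)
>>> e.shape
(5, 5)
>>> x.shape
()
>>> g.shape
(5, 29)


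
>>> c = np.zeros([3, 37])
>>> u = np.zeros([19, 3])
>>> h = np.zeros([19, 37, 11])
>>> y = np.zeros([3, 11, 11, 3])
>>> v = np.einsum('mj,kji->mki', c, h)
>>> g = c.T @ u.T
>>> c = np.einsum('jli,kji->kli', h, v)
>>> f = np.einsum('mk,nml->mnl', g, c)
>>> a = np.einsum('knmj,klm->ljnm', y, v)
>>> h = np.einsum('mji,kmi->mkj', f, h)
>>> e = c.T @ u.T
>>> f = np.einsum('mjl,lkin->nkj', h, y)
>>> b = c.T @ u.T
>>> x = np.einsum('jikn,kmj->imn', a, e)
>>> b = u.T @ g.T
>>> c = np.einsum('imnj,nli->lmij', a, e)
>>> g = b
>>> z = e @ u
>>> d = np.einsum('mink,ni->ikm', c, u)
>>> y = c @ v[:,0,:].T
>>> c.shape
(37, 3, 19, 11)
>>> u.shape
(19, 3)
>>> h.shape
(37, 19, 3)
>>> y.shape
(37, 3, 19, 3)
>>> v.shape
(3, 19, 11)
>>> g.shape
(3, 37)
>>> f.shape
(3, 11, 19)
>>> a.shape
(19, 3, 11, 11)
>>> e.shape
(11, 37, 19)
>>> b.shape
(3, 37)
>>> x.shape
(3, 37, 11)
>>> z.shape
(11, 37, 3)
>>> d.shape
(3, 11, 37)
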